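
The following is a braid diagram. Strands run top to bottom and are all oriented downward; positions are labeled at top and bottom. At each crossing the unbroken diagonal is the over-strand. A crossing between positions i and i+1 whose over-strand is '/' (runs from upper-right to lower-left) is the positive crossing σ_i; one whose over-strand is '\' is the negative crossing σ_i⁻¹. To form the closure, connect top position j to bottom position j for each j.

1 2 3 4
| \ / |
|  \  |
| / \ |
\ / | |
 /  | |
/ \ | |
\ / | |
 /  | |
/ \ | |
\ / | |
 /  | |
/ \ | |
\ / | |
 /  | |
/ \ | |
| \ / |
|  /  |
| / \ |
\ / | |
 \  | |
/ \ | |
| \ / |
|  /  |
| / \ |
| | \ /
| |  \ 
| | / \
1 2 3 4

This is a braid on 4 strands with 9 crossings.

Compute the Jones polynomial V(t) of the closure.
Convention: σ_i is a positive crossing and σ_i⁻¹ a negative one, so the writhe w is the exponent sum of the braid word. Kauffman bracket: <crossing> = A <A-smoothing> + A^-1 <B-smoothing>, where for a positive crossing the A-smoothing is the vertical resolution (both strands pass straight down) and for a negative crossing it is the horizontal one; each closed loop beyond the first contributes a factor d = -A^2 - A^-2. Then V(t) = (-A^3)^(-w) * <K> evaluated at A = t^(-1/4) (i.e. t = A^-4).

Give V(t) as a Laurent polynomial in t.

-t^4 + t^3 + t

Derivation:
Reading the diagram top to bottom ('/'-over between positions i,i+1 = s_i, '\'-over = s_i^-1): braid word = s2^-1 s1 s1 s1 s1 s2 s1^-1 s2 s3^-1.
The presented braid s2^-1 s1 s1 s1 s1 s2 s1^-1 s2 s3^-1 on 4 strands reduces by inverse Markov moves (closure unchanged at each step):
  Destabilize: the word has the form β·s3^-1 where s3^-1 occurs only as the final letter (β ∈ B_3); drop it and the last strand → 3 strands.
  Deconjugate: the word is γ·β·γ⁻¹ with γ = s2^-1 s1 (prefix) and γ⁻¹ = s1^-1 s2 (suffix); strip both.
  Destabilize: the word has the form β·s2 where s2 occurs only as the final letter (β ∈ B_2); drop it and the last strand → 2 strands.
Reduced to β = s1 s1 s1 on 2 strands, 3 crossings.
Compute on β:
Braid: s1 s1 s1 on 2 strands, 3 crossings.
Writhe w = (#positive) - (#negative) = 3 - 0 = 3.
State-sum expansion of <K>. There are 2^3 = 8 states.
Smooth each crossing (0=||, 1=⌣⌢); contribution A^(Σ sign_k(1-2s_k)) * d^(L-1).
  state 000: A-exp=+3, loops=2, term = A^3 * d^1
  state 001: A-exp=+1, loops=1, term = A^1 * d^0
  state 010: A-exp=+1, loops=1, term = A^1 * d^0
  state 011: A-exp=-1, loops=2, term = A^-1 * d^1
  state 100: A-exp=+1, loops=1, term = A^1 * d^0
  state 101: A-exp=-1, loops=2, term = A^-1 * d^1
  state 110: A-exp=-1, loops=2, term = A^-1 * d^1
  state 111: A-exp=-3, loops=3, term = A^-3 * d^2
Collect the terms by A-exponent (count of states per loop number):
Powers of d = -A^2 - A^-2: d^2 = A^4 + 2 + A^-4.
  A^3 * (d) = -A^5 - A
  A^1 * (3) = 3*A
  A^-1 * (3*d) = -3*A - 3*A^-3
  A^-3 * (d^2) = A + 2*A^-3 + A^-7
Summing the groups: <K> = -A^5 - A^-3 + A^-7
Normalise by the writhe: (-A^3)^(-w) = (-A^3)^(-3) = -A^-9, so f(A) = -A^-9 * <K> = A^-4 + A^-12 - A^-16.
Substitute A = t^(-1/4), i.e. A^e → t^(-e/4): V(t) = -t^4 + t^3 + t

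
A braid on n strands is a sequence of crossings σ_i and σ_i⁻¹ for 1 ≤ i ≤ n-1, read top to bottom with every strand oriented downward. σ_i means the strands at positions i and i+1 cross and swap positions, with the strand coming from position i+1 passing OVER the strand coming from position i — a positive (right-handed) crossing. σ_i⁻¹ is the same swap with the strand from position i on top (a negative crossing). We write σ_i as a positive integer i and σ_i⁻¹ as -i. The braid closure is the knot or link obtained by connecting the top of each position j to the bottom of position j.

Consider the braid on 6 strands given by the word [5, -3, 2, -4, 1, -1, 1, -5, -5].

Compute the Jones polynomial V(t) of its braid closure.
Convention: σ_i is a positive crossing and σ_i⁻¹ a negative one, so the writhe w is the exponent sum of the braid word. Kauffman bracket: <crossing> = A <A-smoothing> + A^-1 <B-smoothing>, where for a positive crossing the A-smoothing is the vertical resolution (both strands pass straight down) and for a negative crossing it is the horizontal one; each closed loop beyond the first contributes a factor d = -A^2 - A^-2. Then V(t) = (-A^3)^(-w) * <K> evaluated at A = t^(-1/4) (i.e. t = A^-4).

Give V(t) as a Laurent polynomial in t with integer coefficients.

1

Derivation:
The presented braid s5 s3^-1 s2 s4^-1 s1 s1^-1 s1 s5^-1 s5^-1 on 6 strands reduces by inverse Markov moves (closure unchanged at each step):
  Deconjugate: the word is γ·β·γ⁻¹ with γ = s5 (prefix) and γ⁻¹ = s5^-1 (suffix); strip both.
  Destabilize: the word has the form β·s5^-1 where s5^-1 occurs only as the final letter (β ∈ B_5); drop it and the last strand → 5 strands.
Reduced to β = s3^-1 s2 s4^-1 s1 s1^-1 s1 on 5 strands, 6 crossings.
Compute on β:
First cancel adjacent σ_i σ_i⁻¹ pairs (Reidemeister II — same braid, same closure): s3^-1 s2 s4^-1 s1 s1^-1 s1 → s3^-1 s2 s4^-1 s1.
Braid: s3^-1 s2 s4^-1 s1 on 5 strands, 4 crossings.
Writhe w = (#positive) - (#negative) = 2 - 2 = 0.
State-sum expansion of <K>. There are 2^4 = 16 states.
Each crossing splits two ways (0=vertical, 1=horizontal). The state's weight is A^(#A-smoothings - #B-smoothings) * d^(loops - 1).
  state 0000: A-exp=+0, loops=5, term = A^0 * d^4
  state 0001: A-exp=-2, loops=4, term = A^-2 * d^3
  state 0010: A-exp=+2, loops=4, term = A^2 * d^3
  state 0011: A-exp=+0, loops=3, term = A^0 * d^2
  state 0100: A-exp=-2, loops=4, term = A^-2 * d^3
  state 0101: A-exp=-4, loops=3, term = A^-4 * d^2
  state 0110: A-exp=+0, loops=3, term = A^0 * d^2
  state 0111: A-exp=-2, loops=2, term = A^-2 * d^1
  state 1000: A-exp=+2, loops=4, term = A^2 * d^3
  state 1001: A-exp=+0, loops=3, term = A^0 * d^2
  state 1010: A-exp=+4, loops=3, term = A^4 * d^2
  state 1011: A-exp=+2, loops=2, term = A^2 * d^1
  state 1100: A-exp=+0, loops=3, term = A^0 * d^2
  state 1101: A-exp=-2, loops=2, term = A^-2 * d^1
  state 1110: A-exp=+2, loops=2, term = A^2 * d^1
  state 1111: A-exp=+0, loops=1, term = A^0 * d^0
Collect the terms by A-exponent (count of states per loop number):
Powers of d = -A^2 - A^-2: d^2 = A^4 + 2 + A^-4; d^3 = -A^6 - 3*A^2 - 3*A^-2 - A^-6; d^4 = A^8 + 4*A^4 + 6 + 4*A^-4 + A^-8.
  A^4 * (d^2) = A^8 + 2*A^4 + 1
  A^2 * (2*d + 2*d^3) = -2*A^8 - 8*A^4 - 8 - 2*A^-4
  A^0 * (1 + 4*d^2 + d^4) = A^8 + 8*A^4 + 15 + 8*A^-4 + A^-8
  A^-2 * (2*d + 2*d^3) = -2*A^4 - 8 - 8*A^-4 - 2*A^-8
  A^-4 * (d^2) = 1 + 2*A^-4 + A^-8
Summing the groups: <K> = 1
Normalise by the writhe: (-A^3)^(-w) = (-A^3)^(0) = 1, so f(A) = 1 * <K> = 1.
Substitute A = t^(-1/4), i.e. A^e → t^(-e/4): V(t) = 1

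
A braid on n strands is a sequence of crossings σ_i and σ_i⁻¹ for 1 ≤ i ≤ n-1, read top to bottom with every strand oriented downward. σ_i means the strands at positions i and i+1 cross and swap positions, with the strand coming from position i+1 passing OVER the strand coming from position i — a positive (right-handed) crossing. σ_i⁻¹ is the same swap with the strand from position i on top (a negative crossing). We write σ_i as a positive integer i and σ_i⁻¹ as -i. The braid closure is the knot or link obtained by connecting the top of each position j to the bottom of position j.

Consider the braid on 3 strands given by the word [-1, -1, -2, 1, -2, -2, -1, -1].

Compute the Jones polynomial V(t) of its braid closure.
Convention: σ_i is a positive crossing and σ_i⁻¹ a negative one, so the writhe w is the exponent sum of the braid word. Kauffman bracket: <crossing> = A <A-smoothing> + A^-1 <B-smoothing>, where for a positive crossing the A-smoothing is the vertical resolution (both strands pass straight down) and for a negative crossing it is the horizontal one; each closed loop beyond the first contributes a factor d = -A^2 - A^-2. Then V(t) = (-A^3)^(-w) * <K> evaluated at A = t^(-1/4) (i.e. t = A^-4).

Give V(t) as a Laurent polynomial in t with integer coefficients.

Braid: s1^-1 s1^-1 s2^-1 s1 s2^-1 s2^-1 s1^-1 s1^-1 on 3 strands, 8 crossings.
Writhe w = (#positive) - (#negative) = 1 - 7 = -6.
Computing the Kauffman bracket via state sum. There are 2^8 = 256 states.
Each crossing splits two ways (0=vertical, 1=horizontal). The state's weight is A^(#A-smoothings - #B-smoothings) * d^(loops - 1).
Tabulate the states by total A-exponent and number of loops L (A-exp: L × count):
  A^8: L=6 ×1
  A^6: L=5 ×8
  A^4: L=4 ×27, L=6 ×1
  A^2: L=3 ×48, L=5 ×8
  A^0: L=2 ×46, L=4 ×23, L=6 ×1
  A^-2: L=1 ×20, L=3 ×32, L=5 ×4
  A^-4: L=2 ×22, L=4 ×6
  A^-6: L=1 ×3, L=3 ×5
  A^-8: L=2 ×1
Each group contributes A^e * Σ count * d^(L-1):
Powers of d = -A^2 - A^-2: d^2 = A^4 + 2 + A^-4; d^3 = -A^6 - 3*A^2 - 3*A^-2 - A^-6; d^4 = A^8 + 4*A^4 + 6 + 4*A^-4 + A^-8; d^5 = -A^10 - 5*A^6 - 10*A^2 - 10*A^-2 - 5*A^-6 - A^-10.
  A^8 * (d^5) = -A^18 - 5*A^14 - 10*A^10 - 10*A^6 - 5*A^2 - A^-2
  A^6 * (8*d^4) = 8*A^14 + 32*A^10 + 48*A^6 + 32*A^2 + 8*A^-2
  A^4 * (27*d^3 + d^5) = -A^14 - 32*A^10 - 91*A^6 - 91*A^2 - 32*A^-2 - A^-6
  A^2 * (48*d^2 + 8*d^4) = 8*A^10 + 80*A^6 + 144*A^2 + 80*A^-2 + 8*A^-6
  A^0 * (46*d + 23*d^3 + d^5) = -A^10 - 28*A^6 - 125*A^2 - 125*A^-2 - 28*A^-6 - A^-10
  A^-2 * (20 + 32*d^2 + 4*d^4) = 4*A^6 + 48*A^2 + 108*A^-2 + 48*A^-6 + 4*A^-10
  A^-4 * (22*d + 6*d^3) = -6*A^2 - 40*A^-2 - 40*A^-6 - 6*A^-10
  A^-6 * (3 + 5*d^2) = 5*A^-2 + 13*A^-6 + 5*A^-10
  A^-8 * (d) = -A^-6 - A^-10
Summing the groups: <K> = -A^18 + 2*A^14 - 3*A^10 + 3*A^6 - 3*A^2 + 3*A^-2 - A^-6 + A^-10
Normalise by the writhe: (-A^3)^(-w) = (-A^3)^(6) = A^18, so f(A) = A^18 * <K> = -A^36 + 2*A^32 - 3*A^28 + 3*A^24 - 3*A^20 + 3*A^16 - A^12 + A^8.
Substitute A = t^(-1/4), i.e. A^e → t^(-e/4): V(t) = t^-2 - t^-3 + 3*t^-4 - 3*t^-5 + 3*t^-6 - 3*t^-7 + 2*t^-8 - t^-9

Answer: t^-2 - t^-3 + 3*t^-4 - 3*t^-5 + 3*t^-6 - 3*t^-7 + 2*t^-8 - t^-9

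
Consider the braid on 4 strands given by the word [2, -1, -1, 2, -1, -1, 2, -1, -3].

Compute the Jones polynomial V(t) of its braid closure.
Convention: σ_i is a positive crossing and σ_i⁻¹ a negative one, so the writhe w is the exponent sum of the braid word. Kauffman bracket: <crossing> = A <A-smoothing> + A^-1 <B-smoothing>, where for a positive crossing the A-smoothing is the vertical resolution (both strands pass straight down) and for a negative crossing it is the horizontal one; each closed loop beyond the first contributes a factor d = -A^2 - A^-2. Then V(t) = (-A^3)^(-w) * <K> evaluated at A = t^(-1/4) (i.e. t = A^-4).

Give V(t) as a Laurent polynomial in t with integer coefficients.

-t^2 + 3*t - 4 + 6*t^-1 - 6*t^-2 + 6*t^-3 - 5*t^-4 + 3*t^-5 - t^-6

Derivation:
The presented braid s2 s1^-1 s1^-1 s2 s1^-1 s1^-1 s2 s1^-1 s3^-1 on 4 strands reduces by inverse Markov moves (closure unchanged at each step):
  Destabilize: the word has the form β·s3^-1 where s3^-1 occurs only as the final letter (β ∈ B_3); drop it and the last strand → 3 strands.
Reduced to β = s2 s1^-1 s1^-1 s2 s1^-1 s1^-1 s2 s1^-1 on 3 strands, 8 crossings.
Compute on β:
Braid: s2 s1^-1 s1^-1 s2 s1^-1 s1^-1 s2 s1^-1 on 3 strands, 8 crossings.
Writhe w = (#positive) - (#negative) = 3 - 5 = -2.
Computing the Kauffman bracket via state sum. There are 2^8 = 256 states.
Each crossing splits two ways (0=vertical, 1=horizontal). The state's weight is A^(#A-smoothings - #B-smoothings) * d^(loops - 1).
Tabulate the states by total A-exponent and number of loops L (A-exp: L × count):
  A^8: L=6 ×1
  A^6: L=5 ×8
  A^4: L=4 ×28
  A^2: L=3 ×55, L=5 ×1
  A^0: L=2 ×63, L=4 ×7
  A^-2: L=1 ×35, L=3 ×21
  A^-4: L=2 ×26, L=4 ×2
  A^-6: L=3 ×8
  A^-8: L=4 ×1
Each group contributes A^e * Σ count * d^(L-1):
Powers of d = -A^2 - A^-2: d^2 = A^4 + 2 + A^-4; d^3 = -A^6 - 3*A^2 - 3*A^-2 - A^-6; d^4 = A^8 + 4*A^4 + 6 + 4*A^-4 + A^-8; d^5 = -A^10 - 5*A^6 - 10*A^2 - 10*A^-2 - 5*A^-6 - A^-10.
  A^8 * (d^5) = -A^18 - 5*A^14 - 10*A^10 - 10*A^6 - 5*A^2 - A^-2
  A^6 * (8*d^4) = 8*A^14 + 32*A^10 + 48*A^6 + 32*A^2 + 8*A^-2
  A^4 * (28*d^3) = -28*A^10 - 84*A^6 - 84*A^2 - 28*A^-2
  A^2 * (55*d^2 + d^4) = A^10 + 59*A^6 + 116*A^2 + 59*A^-2 + A^-6
  A^0 * (63*d + 7*d^3) = -7*A^6 - 84*A^2 - 84*A^-2 - 7*A^-6
  A^-2 * (35 + 21*d^2) = 21*A^2 + 77*A^-2 + 21*A^-6
  A^-4 * (26*d + 2*d^3) = -2*A^2 - 32*A^-2 - 32*A^-6 - 2*A^-10
  A^-6 * (8*d^2) = 8*A^-2 + 16*A^-6 + 8*A^-10
  A^-8 * (d^3) = -A^-2 - 3*A^-6 - 3*A^-10 - A^-14
Summing the groups: <K> = -A^18 + 3*A^14 - 5*A^10 + 6*A^6 - 6*A^2 + 6*A^-2 - 4*A^-6 + 3*A^-10 - A^-14
Normalise by the writhe: (-A^3)^(-w) = (-A^3)^(2) = A^6, so f(A) = A^6 * <K> = -A^24 + 3*A^20 - 5*A^16 + 6*A^12 - 6*A^8 + 6*A^4 - 4 + 3*A^-4 - A^-8.
Substitute A = t^(-1/4), i.e. A^e → t^(-e/4): V(t) = -t^2 + 3*t - 4 + 6*t^-1 - 6*t^-2 + 6*t^-3 - 5*t^-4 + 3*t^-5 - t^-6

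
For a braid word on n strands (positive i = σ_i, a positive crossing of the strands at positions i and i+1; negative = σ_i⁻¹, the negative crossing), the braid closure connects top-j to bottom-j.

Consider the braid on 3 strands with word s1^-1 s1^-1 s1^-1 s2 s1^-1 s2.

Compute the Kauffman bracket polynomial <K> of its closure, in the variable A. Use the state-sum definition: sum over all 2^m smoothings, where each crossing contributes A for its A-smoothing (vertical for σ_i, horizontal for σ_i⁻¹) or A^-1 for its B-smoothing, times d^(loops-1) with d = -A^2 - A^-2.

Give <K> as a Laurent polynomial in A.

Braid: s1^-1 s1^-1 s1^-1 s2 s1^-1 s2 on 3 strands, 6 crossings.
Writhe w = (#positive) - (#negative) = 2 - 4 = -2.
State-sum expansion of <K>. There are 2^6 = 64 states.
Smooth each crossing (0=||, 1=⌣⌢); contribution A^(Σ sign_k(1-2s_k)) * d^(L-1).
Tabulate the states by total A-exponent and number of loops L (A-exp: L × count):
  A^6: L=5 ×1
  A^4: L=4 ×6
  A^2: L=3 ×15
  A^0: L=2 ×19, L=4 ×1
  A^-2: L=1 ×11, L=3 ×4
  A^-4: L=2 ×6
  A^-6: L=3 ×1
Each group contributes A^e * Σ count * d^(L-1):
Powers of d = -A^2 - A^-2: d^2 = A^4 + 2 + A^-4; d^3 = -A^6 - 3*A^2 - 3*A^-2 - A^-6; d^4 = A^8 + 4*A^4 + 6 + 4*A^-4 + A^-8.
  A^6 * (d^4) = A^14 + 4*A^10 + 6*A^6 + 4*A^2 + A^-2
  A^4 * (6*d^3) = -6*A^10 - 18*A^6 - 18*A^2 - 6*A^-2
  A^2 * (15*d^2) = 15*A^6 + 30*A^2 + 15*A^-2
  A^0 * (19*d + d^3) = -A^6 - 22*A^2 - 22*A^-2 - A^-6
  A^-2 * (11 + 4*d^2) = 4*A^2 + 19*A^-2 + 4*A^-6
  A^-4 * (6*d) = -6*A^-2 - 6*A^-6
  A^-6 * (d^2) = A^-2 + 2*A^-6 + A^-10
Summing the groups: <K> = A^14 - 2*A^10 + 2*A^6 - 2*A^2 + 2*A^-2 - A^-6 + A^-10

Answer: A^14 - 2*A^10 + 2*A^6 - 2*A^2 + 2*A^-2 - A^-6 + A^-10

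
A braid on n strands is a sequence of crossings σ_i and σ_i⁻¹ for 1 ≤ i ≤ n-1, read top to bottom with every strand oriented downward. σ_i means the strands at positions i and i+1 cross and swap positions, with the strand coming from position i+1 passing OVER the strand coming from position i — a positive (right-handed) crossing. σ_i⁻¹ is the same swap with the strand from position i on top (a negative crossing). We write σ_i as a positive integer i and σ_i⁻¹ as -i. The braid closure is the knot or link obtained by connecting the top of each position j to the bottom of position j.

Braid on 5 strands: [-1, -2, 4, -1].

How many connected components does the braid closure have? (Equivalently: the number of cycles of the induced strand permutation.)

Track the strand permutation on 5 strands, starting from identity.
  step 1: s1^-1 swaps positions 1,2 -> [2 1 3 4 5]
  step 2: s2^-1 swaps positions 2,3 -> [2 3 1 4 5]
  step 3: s4 swaps positions 4,5 -> [2 3 1 5 4]
  step 4: s1^-1 swaps positions 1,2 -> [3 2 1 5 4]
Final permutation (position -> original strand): [3 2 1 5 4]
Closure components = cycle count of this permutation = 3.

Answer: 3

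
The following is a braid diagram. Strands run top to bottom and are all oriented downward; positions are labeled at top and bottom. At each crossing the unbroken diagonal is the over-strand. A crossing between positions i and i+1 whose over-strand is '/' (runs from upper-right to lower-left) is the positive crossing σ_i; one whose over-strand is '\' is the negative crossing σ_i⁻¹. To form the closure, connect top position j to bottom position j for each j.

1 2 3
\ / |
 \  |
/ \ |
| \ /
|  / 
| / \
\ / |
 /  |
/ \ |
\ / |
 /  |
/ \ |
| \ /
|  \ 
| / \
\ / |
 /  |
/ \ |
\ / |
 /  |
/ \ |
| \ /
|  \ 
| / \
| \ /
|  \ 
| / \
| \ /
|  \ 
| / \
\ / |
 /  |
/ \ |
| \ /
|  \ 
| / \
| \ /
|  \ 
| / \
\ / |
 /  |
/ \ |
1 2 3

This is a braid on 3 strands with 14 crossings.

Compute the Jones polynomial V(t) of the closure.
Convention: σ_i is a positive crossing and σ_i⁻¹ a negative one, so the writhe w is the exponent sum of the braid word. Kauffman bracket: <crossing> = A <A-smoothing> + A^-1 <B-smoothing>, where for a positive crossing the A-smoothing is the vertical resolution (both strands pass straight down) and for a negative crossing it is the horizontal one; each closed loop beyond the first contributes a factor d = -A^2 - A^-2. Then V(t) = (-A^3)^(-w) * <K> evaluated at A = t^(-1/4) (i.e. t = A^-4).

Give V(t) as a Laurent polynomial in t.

-t^5 + 3*t^4 - 6*t^3 + 9*t^2 - 11*t + 13 - 11*t^-1 + 9*t^-2 - 6*t^-3 + 3*t^-4 - t^-5

Derivation:
Reading the diagram top to bottom ('/'-over between positions i,i+1 = s_i, '\'-over = s_i^-1): braid word = s1^-1 s2 s1 s1 s2^-1 s1 s1 s2^-1 s2^-1 s2^-1 s1 s2^-1 s2^-1 s1.
The presented braid s1^-1 s2 s1 s1 s2^-1 s1 s1 s2^-1 s2^-1 s2^-1 s1 s2^-1 s2^-1 s1 on 3 strands reduces by inverse Markov moves (closure unchanged at each step):
  Deconjugate: the word is γ·β·γ⁻¹ with γ = s1^-1 s2 (prefix) and γ⁻¹ = s2^-1 s1 (suffix); strip both.
Reduced to β = s1 s1 s2^-1 s1 s1 s2^-1 s2^-1 s2^-1 s1 s2^-1 on 3 strands, 10 crossings.
Compute on β:
Braid: s1 s1 s2^-1 s1 s1 s2^-1 s2^-1 s2^-1 s1 s2^-1 on 3 strands, 10 crossings.
Writhe w = (#positive) - (#negative) = 5 - 5 = 0.
Computing the Kauffman bracket via state sum. There are 2^10 = 1024 states.
Smooth each crossing (0=||, 1=⌣⌢); contribution A^(Σ sign_k(1-2s_k)) * d^(L-1).
Tabulate the states by total A-exponent and number of loops L (A-exp: L × count):
  A^10: L=6 ×1
  A^8: L=5 ×10
  A^6: L=4 ×43, L=6 ×2
  A^4: L=3 ×98, L=5 ×22
  A^2: L=2 ×121, L=4 ×83, L=6 ×6
  A^0: L=1 ×73, L=3 ×140, L=5 ×38, L=7 ×1
  A^-2: L=2 ×121, L=4 ×79, L=6 ×10
  A^-4: L=3 ×95, L=5 ×24, L=7 ×1
  A^-6: L=4 ×42, L=6 ×3
  A^-8: L=5 ×10
  A^-10: L=6 ×1
Each group contributes A^e * Σ count * d^(L-1):
Powers of d = -A^2 - A^-2: d^2 = A^4 + 2 + A^-4; d^3 = -A^6 - 3*A^2 - 3*A^-2 - A^-6; d^4 = A^8 + 4*A^4 + 6 + 4*A^-4 + A^-8; d^5 = -A^10 - 5*A^6 - 10*A^2 - 10*A^-2 - 5*A^-6 - A^-10; d^6 = A^12 + 6*A^8 + 15*A^4 + 20 + 15*A^-4 + 6*A^-8 + A^-12.
  A^10 * (d^5) = -A^20 - 5*A^16 - 10*A^12 - 10*A^8 - 5*A^4 - 1
  A^8 * (10*d^4) = 10*A^16 + 40*A^12 + 60*A^8 + 40*A^4 + 10
  A^6 * (43*d^3 + 2*d^5) = -2*A^16 - 53*A^12 - 149*A^8 - 149*A^4 - 53 - 2*A^-4
  A^4 * (98*d^2 + 22*d^4) = 22*A^12 + 186*A^8 + 328*A^4 + 186 + 22*A^-4
  A^2 * (121*d + 83*d^3 + 6*d^5) = -6*A^12 - 113*A^8 - 430*A^4 - 430 - 113*A^-4 - 6*A^-8
  A^0 * (73 + 140*d^2 + 38*d^4 + d^6) = A^12 + 44*A^8 + 307*A^4 + 601 + 307*A^-4 + 44*A^-8 + A^-12
  A^-2 * (121*d + 79*d^3 + 10*d^5) = -10*A^8 - 129*A^4 - 458 - 458*A^-4 - 129*A^-8 - 10*A^-12
  A^-4 * (95*d^2 + 24*d^4 + d^6) = A^8 + 30*A^4 + 206 + 354*A^-4 + 206*A^-8 + 30*A^-12 + A^-16
  A^-6 * (42*d^3 + 3*d^5) = -3*A^4 - 57 - 156*A^-4 - 156*A^-8 - 57*A^-12 - 3*A^-16
  A^-8 * (10*d^4) = 10 + 40*A^-4 + 60*A^-8 + 40*A^-12 + 10*A^-16
  A^-10 * (d^5) = -1 - 5*A^-4 - 10*A^-8 - 10*A^-12 - 5*A^-16 - A^-20
Summing the groups: <K> = -A^20 + 3*A^16 - 6*A^12 + 9*A^8 - 11*A^4 + 13 - 11*A^-4 + 9*A^-8 - 6*A^-12 + 3*A^-16 - A^-20
Normalise by the writhe: (-A^3)^(-w) = (-A^3)^(0) = 1, so f(A) = 1 * <K> = -A^20 + 3*A^16 - 6*A^12 + 9*A^8 - 11*A^4 + 13 - 11*A^-4 + 9*A^-8 - 6*A^-12 + 3*A^-16 - A^-20.
Substitute A = t^(-1/4), i.e. A^e → t^(-e/4): V(t) = -t^5 + 3*t^4 - 6*t^3 + 9*t^2 - 11*t + 13 - 11*t^-1 + 9*t^-2 - 6*t^-3 + 3*t^-4 - t^-5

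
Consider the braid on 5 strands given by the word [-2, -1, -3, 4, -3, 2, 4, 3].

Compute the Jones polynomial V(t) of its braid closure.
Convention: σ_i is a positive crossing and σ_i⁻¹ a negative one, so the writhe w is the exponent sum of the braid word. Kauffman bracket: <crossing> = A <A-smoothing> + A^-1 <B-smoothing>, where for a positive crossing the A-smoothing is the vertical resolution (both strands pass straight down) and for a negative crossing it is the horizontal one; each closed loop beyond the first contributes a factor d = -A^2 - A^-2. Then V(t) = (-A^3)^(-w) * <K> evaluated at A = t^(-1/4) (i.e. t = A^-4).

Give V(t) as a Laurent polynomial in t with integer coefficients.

Braid: s2^-1 s1^-1 s3^-1 s4 s3^-1 s2 s4 s3 on 5 strands, 8 crossings.
Writhe w = (#positive) - (#negative) = 4 - 4 = 0.
State-sum expansion of <K>. There are 2^8 = 256 states.
Smooth each crossing (0=||, 1=⌣⌢); contribution A^(Σ sign_k(1-2s_k)) * d^(L-1).
Tabulate the states by total A-exponent and number of loops L (A-exp: L × count):
  A^8: L=3 ×1
  A^6: L=2 ×4, L=4 ×4
  A^4: L=1 ×5, L=3 ×19, L=5 ×4
  A^2: L=2 ×33, L=4 ×22, L=6 ×1
  A^0: L=1 ×13, L=3 ×50, L=5 ×7
  A^-2: L=2 ×31, L=4 ×25
  A^-4: L=1 ×3, L=3 ×22, L=5 ×3
  A^-6: L=2 ×4, L=4 ×4
  A^-8: L=3 ×1
Each group contributes A^e * Σ count * d^(L-1):
Powers of d = -A^2 - A^-2: d^2 = A^4 + 2 + A^-4; d^3 = -A^6 - 3*A^2 - 3*A^-2 - A^-6; d^4 = A^8 + 4*A^4 + 6 + 4*A^-4 + A^-8; d^5 = -A^10 - 5*A^6 - 10*A^2 - 10*A^-2 - 5*A^-6 - A^-10.
  A^8 * (d^2) = A^12 + 2*A^8 + A^4
  A^6 * (4*d + 4*d^3) = -4*A^12 - 16*A^8 - 16*A^4 - 4
  A^4 * (5 + 19*d^2 + 4*d^4) = 4*A^12 + 35*A^8 + 67*A^4 + 35 + 4*A^-4
  A^2 * (33*d + 22*d^3 + d^5) = -A^12 - 27*A^8 - 109*A^4 - 109 - 27*A^-4 - A^-8
  A^0 * (13 + 50*d^2 + 7*d^4) = 7*A^8 + 78*A^4 + 155 + 78*A^-4 + 7*A^-8
  A^-2 * (31*d + 25*d^3) = -25*A^4 - 106 - 106*A^-4 - 25*A^-8
  A^-4 * (3 + 22*d^2 + 3*d^4) = 3*A^4 + 34 + 65*A^-4 + 34*A^-8 + 3*A^-12
  A^-6 * (4*d + 4*d^3) = -4 - 16*A^-4 - 16*A^-8 - 4*A^-12
  A^-8 * (d^2) = A^-4 + 2*A^-8 + A^-12
Summing the groups: <K> = A^8 - A^4 + 1 - A^-4 + A^-8
Normalise by the writhe: (-A^3)^(-w) = (-A^3)^(0) = 1, so f(A) = 1 * <K> = A^8 - A^4 + 1 - A^-4 + A^-8.
Substitute A = t^(-1/4), i.e. A^e → t^(-e/4): V(t) = t^2 - t + 1 - t^-1 + t^-2

Answer: t^2 - t + 1 - t^-1 + t^-2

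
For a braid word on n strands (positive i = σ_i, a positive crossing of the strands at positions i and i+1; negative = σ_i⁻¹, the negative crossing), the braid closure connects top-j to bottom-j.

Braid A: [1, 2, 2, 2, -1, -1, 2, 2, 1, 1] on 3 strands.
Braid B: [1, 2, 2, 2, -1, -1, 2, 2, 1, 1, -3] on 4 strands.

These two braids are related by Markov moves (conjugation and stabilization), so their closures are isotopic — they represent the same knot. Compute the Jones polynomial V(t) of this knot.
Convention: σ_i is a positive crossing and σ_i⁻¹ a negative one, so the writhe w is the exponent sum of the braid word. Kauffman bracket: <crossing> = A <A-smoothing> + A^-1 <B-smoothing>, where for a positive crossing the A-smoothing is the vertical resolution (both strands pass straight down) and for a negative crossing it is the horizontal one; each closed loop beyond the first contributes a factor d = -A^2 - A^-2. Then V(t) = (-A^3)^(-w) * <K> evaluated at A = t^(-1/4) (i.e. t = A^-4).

t^10 - 3*t^9 + 5*t^8 - 7*t^7 + 7*t^6 - 7*t^5 + 6*t^4 - 3*t^3 + 2*t^2

Derivation:
Markov-equivalent braids have isotopic closures, hence identical knot invariants. Strip the Markov moves from each word to reach a common short braid β, then compute V(t) once on β.
Braid A: s1 s2 s2 s2 s1^-1 s1^-1 s2 s2 s1 s1 on 3 strands has no conjugating prefix/suffix or stabilization to strip; take β = s1 s2 s2 s2 s1^-1 s1^-1 s2 s2 s1 s1.
Braid B: s1 s2 s2 s2 s1^-1 s1^-1 s2 s2 s1 s1 s3^-1 on 4 strands reduces by inverse Markov moves (closure unchanged at each step):
  Destabilize: the word has the form β·s3^-1 where s3^-1 occurs only as the final letter (β ∈ B_3); drop it and the last strand → 3 strands.
Reduced to β = s1 s2 s2 s2 s1^-1 s1^-1 s2 s2 s1 s1 on 3 strands, 10 crossings.
Both give the same β = s1 s2 s2 s2 s1^-1 s1^-1 s2 s2 s1 s1 on 3 strands, so one state sum suffices:
Braid: s1 s2 s2 s2 s1^-1 s1^-1 s2 s2 s1 s1 on 3 strands, 10 crossings.
Writhe w = (#positive) - (#negative) = 8 - 2 = 6.
State-sum expansion of <K>. There are 2^10 = 1024 states.
Each crossing splits two ways (0=vertical, 1=horizontal). The state's weight is A^(#A-smoothings - #B-smoothings) * d^(loops - 1).
Tabulate the states by total A-exponent and number of loops L (A-exp: L × count):
  A^10: L=3 ×1
  A^8: L=2 ×7, L=4 ×3
  A^6: L=1 ×10, L=3 ×32, L=5 ×3
  A^4: L=2 ×76, L=4 ×43, L=6 ×1
  A^2: L=1 ×51, L=3 ×132, L=5 ×27
  A^0: L=2 ×135, L=4 ×109, L=6 ×8
  A^-2: L=3 ×161, L=5 ×48, L=7 ×1
  A^-4: L=4 ×109, L=6 ×11
  A^-6: L=5 ×44, L=7 ×1
  A^-8: L=6 ×10
  A^-10: L=7 ×1
Each group contributes A^e * Σ count * d^(L-1):
Powers of d = -A^2 - A^-2: d^2 = A^4 + 2 + A^-4; d^3 = -A^6 - 3*A^2 - 3*A^-2 - A^-6; d^4 = A^8 + 4*A^4 + 6 + 4*A^-4 + A^-8; d^5 = -A^10 - 5*A^6 - 10*A^2 - 10*A^-2 - 5*A^-6 - A^-10; d^6 = A^12 + 6*A^8 + 15*A^4 + 20 + 15*A^-4 + 6*A^-8 + A^-12.
  A^10 * (d^2) = A^14 + 2*A^10 + A^6
  A^8 * (7*d + 3*d^3) = -3*A^14 - 16*A^10 - 16*A^6 - 3*A^2
  A^6 * (10 + 32*d^2 + 3*d^4) = 3*A^14 + 44*A^10 + 92*A^6 + 44*A^2 + 3*A^-2
  A^4 * (76*d + 43*d^3 + d^5) = -A^14 - 48*A^10 - 215*A^6 - 215*A^2 - 48*A^-2 - A^-6
  A^2 * (51 + 132*d^2 + 27*d^4) = 27*A^10 + 240*A^6 + 477*A^2 + 240*A^-2 + 27*A^-6
  A^0 * (135*d + 109*d^3 + 8*d^5) = -8*A^10 - 149*A^6 - 542*A^2 - 542*A^-2 - 149*A^-6 - 8*A^-10
  A^-2 * (161*d^2 + 48*d^4 + d^6) = A^10 + 54*A^6 + 368*A^2 + 630*A^-2 + 368*A^-6 + 54*A^-10 + A^-14
  A^-4 * (109*d^3 + 11*d^5) = -11*A^6 - 164*A^2 - 437*A^-2 - 437*A^-6 - 164*A^-10 - 11*A^-14
  A^-6 * (44*d^4 + d^6) = A^6 + 50*A^2 + 191*A^-2 + 284*A^-6 + 191*A^-10 + 50*A^-14 + A^-18
  A^-8 * (10*d^5) = -10*A^2 - 50*A^-2 - 100*A^-6 - 100*A^-10 - 50*A^-14 - 10*A^-18
  A^-10 * (d^6) = A^2 + 6*A^-2 + 15*A^-6 + 20*A^-10 + 15*A^-14 + 6*A^-18 + A^-22
Summing the groups: <K> = 2*A^10 - 3*A^6 + 6*A^2 - 7*A^-2 + 7*A^-6 - 7*A^-10 + 5*A^-14 - 3*A^-18 + A^-22
Normalise by the writhe: (-A^3)^(-w) = (-A^3)^(-6) = A^-18, so f(A) = A^-18 * <K> = 2*A^-8 - 3*A^-12 + 6*A^-16 - 7*A^-20 + 7*A^-24 - 7*A^-28 + 5*A^-32 - 3*A^-36 + A^-40.
Substitute A = t^(-1/4), i.e. A^e → t^(-e/4): V(t) = t^10 - 3*t^9 + 5*t^8 - 7*t^7 + 7*t^6 - 7*t^5 + 6*t^4 - 3*t^3 + 2*t^2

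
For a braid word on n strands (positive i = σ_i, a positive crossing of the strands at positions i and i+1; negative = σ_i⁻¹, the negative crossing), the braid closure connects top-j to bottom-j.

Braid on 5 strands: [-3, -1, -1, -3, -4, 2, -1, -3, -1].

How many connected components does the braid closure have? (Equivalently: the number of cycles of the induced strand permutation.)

2

Derivation:
Track the strand permutation on 5 strands, starting from identity.
  step 1: s3^-1 swaps positions 3,4 -> [1 2 4 3 5]
  step 2: s1^-1 swaps positions 1,2 -> [2 1 4 3 5]
  step 3: s1^-1 swaps positions 1,2 -> [1 2 4 3 5]
  step 4: s3^-1 swaps positions 3,4 -> [1 2 3 4 5]
  step 5: s4^-1 swaps positions 4,5 -> [1 2 3 5 4]
  step 6: s2 swaps positions 2,3 -> [1 3 2 5 4]
  step 7: s1^-1 swaps positions 1,2 -> [3 1 2 5 4]
  step 8: s3^-1 swaps positions 3,4 -> [3 1 5 2 4]
  step 9: s1^-1 swaps positions 1,2 -> [1 3 5 2 4]
Final permutation (position -> original strand): [1 3 5 2 4]
Closure components = cycle count of this permutation = 2.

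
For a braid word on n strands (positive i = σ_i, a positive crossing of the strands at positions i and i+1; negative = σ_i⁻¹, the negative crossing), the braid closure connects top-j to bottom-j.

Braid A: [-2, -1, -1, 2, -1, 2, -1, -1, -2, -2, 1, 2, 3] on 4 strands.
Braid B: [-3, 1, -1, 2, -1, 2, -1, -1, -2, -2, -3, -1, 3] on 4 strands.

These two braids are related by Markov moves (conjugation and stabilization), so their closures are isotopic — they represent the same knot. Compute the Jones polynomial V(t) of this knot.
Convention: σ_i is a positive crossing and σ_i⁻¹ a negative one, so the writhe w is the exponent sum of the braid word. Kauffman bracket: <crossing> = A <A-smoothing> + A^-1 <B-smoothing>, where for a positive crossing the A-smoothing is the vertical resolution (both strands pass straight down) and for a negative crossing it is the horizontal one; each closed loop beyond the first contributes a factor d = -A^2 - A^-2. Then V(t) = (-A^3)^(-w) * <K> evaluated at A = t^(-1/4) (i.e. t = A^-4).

2*t^-1 - 2*t^-2 + 3*t^-3 - 3*t^-4 + 2*t^-5 - 2*t^-6 + t^-7

Derivation:
Markov-equivalent braids have isotopic closures, hence identical knot invariants. Strip the Markov moves from each word to reach a common short braid β, then compute V(t) once on β.
Braid A: s2^-1 s1^-1 s1^-1 s2 s1^-1 s2 s1^-1 s1^-1 s2^-1 s2^-1 s1 s2 s3 on 4 strands reduces by inverse Markov moves (closure unchanged at each step):
  Destabilize: the word has the form β·s3 where s3 occurs only as the final letter (β ∈ B_3); drop it and the last strand → 3 strands.
  Deconjugate: the word is γ·β·γ⁻¹ with γ = s2^-1 s1^-1 (prefix) and γ⁻¹ = s1 s2 (suffix); strip both.
Reduced to β = s1^-1 s2 s1^-1 s2 s1^-1 s1^-1 s2^-1 s2^-1 on 3 strands, 8 crossings.
Braid B: s3^-1 s1 s1^-1 s2 s1^-1 s2 s1^-1 s1^-1 s2^-1 s2^-1 s3^-1 s1^-1 s3 on 4 strands reduces by inverse Markov moves (closure unchanged at each step):
  Deconjugate: the word is γ·β·γ⁻¹ with γ = s3^-1 s1 (prefix) and γ⁻¹ = s1^-1 s3 (suffix); strip both.
  Destabilize: the word has the form β·s3^-1 where s3^-1 occurs only as the final letter (β ∈ B_3); drop it and the last strand → 3 strands.
Reduced to β = s1^-1 s2 s1^-1 s2 s1^-1 s1^-1 s2^-1 s2^-1 on 3 strands, 8 crossings.
Both give the same β = s1^-1 s2 s1^-1 s2 s1^-1 s1^-1 s2^-1 s2^-1 on 3 strands, so one state sum suffices:
Braid: s1^-1 s2 s1^-1 s2 s1^-1 s1^-1 s2^-1 s2^-1 on 3 strands, 8 crossings.
Writhe w = (#positive) - (#negative) = 2 - 6 = -4.
Computing the Kauffman bracket via state sum. There are 2^8 = 256 states.
Each crossing splits two ways (0=vertical, 1=horizontal). The state's weight is A^(#A-smoothings - #B-smoothings) * d^(loops - 1).
Tabulate the states by total A-exponent and number of loops L (A-exp: L × count):
  A^8: L=5 ×1
  A^6: L=4 ×8
  A^4: L=3 ×26, L=5 ×2
  A^2: L=2 ×41, L=4 ×15
  A^0: L=1 ×26, L=3 ×43, L=5 ×1
  A^-2: L=2 ×47, L=4 ×9
  A^-4: L=1 ×11, L=3 ×16, L=5 ×1
  A^-6: L=2 ×6, L=4 ×2
  A^-8: L=3 ×1
Each group contributes A^e * Σ count * d^(L-1):
Powers of d = -A^2 - A^-2: d^2 = A^4 + 2 + A^-4; d^3 = -A^6 - 3*A^2 - 3*A^-2 - A^-6; d^4 = A^8 + 4*A^4 + 6 + 4*A^-4 + A^-8.
  A^8 * (d^4) = A^16 + 4*A^12 + 6*A^8 + 4*A^4 + 1
  A^6 * (8*d^3) = -8*A^12 - 24*A^8 - 24*A^4 - 8
  A^4 * (26*d^2 + 2*d^4) = 2*A^12 + 34*A^8 + 64*A^4 + 34 + 2*A^-4
  A^2 * (41*d + 15*d^3) = -15*A^8 - 86*A^4 - 86 - 15*A^-4
  A^0 * (26 + 43*d^2 + d^4) = A^8 + 47*A^4 + 118 + 47*A^-4 + A^-8
  A^-2 * (47*d + 9*d^3) = -9*A^4 - 74 - 74*A^-4 - 9*A^-8
  A^-4 * (11 + 16*d^2 + d^4) = A^4 + 20 + 49*A^-4 + 20*A^-8 + A^-12
  A^-6 * (6*d + 2*d^3) = -2 - 12*A^-4 - 12*A^-8 - 2*A^-12
  A^-8 * (d^2) = A^-4 + 2*A^-8 + A^-12
Summing the groups: <K> = A^16 - 2*A^12 + 2*A^8 - 3*A^4 + 3 - 2*A^-4 + 2*A^-8
Normalise by the writhe: (-A^3)^(-w) = (-A^3)^(4) = A^12, so f(A) = A^12 * <K> = A^28 - 2*A^24 + 2*A^20 - 3*A^16 + 3*A^12 - 2*A^8 + 2*A^4.
Substitute A = t^(-1/4), i.e. A^e → t^(-e/4): V(t) = 2*t^-1 - 2*t^-2 + 3*t^-3 - 3*t^-4 + 2*t^-5 - 2*t^-6 + t^-7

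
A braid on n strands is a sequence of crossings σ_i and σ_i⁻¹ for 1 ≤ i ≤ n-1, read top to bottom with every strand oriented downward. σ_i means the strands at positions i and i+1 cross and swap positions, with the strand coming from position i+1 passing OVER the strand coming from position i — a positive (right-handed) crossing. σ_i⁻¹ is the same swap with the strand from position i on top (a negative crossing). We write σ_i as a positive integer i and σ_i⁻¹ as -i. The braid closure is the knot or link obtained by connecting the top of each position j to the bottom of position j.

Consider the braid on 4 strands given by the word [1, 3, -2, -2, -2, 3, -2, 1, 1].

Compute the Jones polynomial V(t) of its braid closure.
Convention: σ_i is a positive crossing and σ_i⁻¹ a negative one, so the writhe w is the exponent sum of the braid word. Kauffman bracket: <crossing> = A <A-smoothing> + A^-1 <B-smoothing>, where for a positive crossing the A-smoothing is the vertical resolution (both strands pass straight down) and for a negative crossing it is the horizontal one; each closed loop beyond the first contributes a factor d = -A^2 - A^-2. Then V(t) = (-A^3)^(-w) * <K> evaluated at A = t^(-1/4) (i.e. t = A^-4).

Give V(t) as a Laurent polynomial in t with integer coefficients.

Braid: s1 s3 s2^-1 s2^-1 s2^-1 s3 s2^-1 s1 s1 on 4 strands, 9 crossings.
Writhe w = (#positive) - (#negative) = 5 - 4 = 1.
Enumerate smoothing states for the bracket polynomial. There are 2^9 = 512 states.
For each crossing: s=0 is the vertical smoothing, s=1 horizontal. Crossing k contributes A^(sign_k * (1 - 2*s_k)); loop factor d = -A^2 - A^-2.
Tabulate the states by total A-exponent and number of loops L (A-exp: L × count):
  A^9: L=6 ×1
  A^7: L=5 ×9
  A^5: L=4 ×33, L=6 ×3
  A^3: L=3 ×64, L=5 ×19, L=7 ×1
  A^1: L=2 ×68, L=4 ×52, L=6 ×6
  A^-1: L=1 ×33, L=3 ×75, L=5 ×18
  A^-3: L=2 ×51, L=4 ×32, L=6 ×1
  A^-5: L=3 ×32, L=5 ×4
  A^-7: L=4 ×9
  A^-9: L=5 ×1
Each group contributes A^e * Σ count * d^(L-1):
Powers of d = -A^2 - A^-2: d^2 = A^4 + 2 + A^-4; d^3 = -A^6 - 3*A^2 - 3*A^-2 - A^-6; d^4 = A^8 + 4*A^4 + 6 + 4*A^-4 + A^-8; d^5 = -A^10 - 5*A^6 - 10*A^2 - 10*A^-2 - 5*A^-6 - A^-10; d^6 = A^12 + 6*A^8 + 15*A^4 + 20 + 15*A^-4 + 6*A^-8 + A^-12.
  A^9 * (d^5) = -A^19 - 5*A^15 - 10*A^11 - 10*A^7 - 5*A^3 - A^-1
  A^7 * (9*d^4) = 9*A^15 + 36*A^11 + 54*A^7 + 36*A^3 + 9*A^-1
  A^5 * (33*d^3 + 3*d^5) = -3*A^15 - 48*A^11 - 129*A^7 - 129*A^3 - 48*A^-1 - 3*A^-5
  A^3 * (64*d^2 + 19*d^4 + d^6) = A^15 + 25*A^11 + 155*A^7 + 262*A^3 + 155*A^-1 + 25*A^-5 + A^-9
  A^1 * (68*d + 52*d^3 + 6*d^5) = -6*A^11 - 82*A^7 - 284*A^3 - 284*A^-1 - 82*A^-5 - 6*A^-9
  A^-1 * (33 + 75*d^2 + 18*d^4) = 18*A^7 + 147*A^3 + 291*A^-1 + 147*A^-5 + 18*A^-9
  A^-3 * (51*d + 32*d^3 + d^5) = -A^7 - 37*A^3 - 157*A^-1 - 157*A^-5 - 37*A^-9 - A^-13
  A^-5 * (32*d^2 + 4*d^4) = 4*A^3 + 48*A^-1 + 88*A^-5 + 48*A^-9 + 4*A^-13
  A^-7 * (9*d^3) = -9*A^-1 - 27*A^-5 - 27*A^-9 - 9*A^-13
  A^-9 * (d^4) = A^-1 + 4*A^-5 + 6*A^-9 + 4*A^-13 + A^-17
Summing the groups: <K> = -A^19 + 2*A^15 - 3*A^11 + 5*A^7 - 6*A^3 + 5*A^-1 - 5*A^-5 + 3*A^-9 - 2*A^-13 + A^-17
Normalise by the writhe: (-A^3)^(-w) = (-A^3)^(-1) = -A^-3, so f(A) = -A^-3 * <K> = A^16 - 2*A^12 + 3*A^8 - 5*A^4 + 6 - 5*A^-4 + 5*A^-8 - 3*A^-12 + 2*A^-16 - A^-20.
Substitute A = t^(-1/4), i.e. A^e → t^(-e/4): V(t) = -t^5 + 2*t^4 - 3*t^3 + 5*t^2 - 5*t + 6 - 5*t^-1 + 3*t^-2 - 2*t^-3 + t^-4

Answer: -t^5 + 2*t^4 - 3*t^3 + 5*t^2 - 5*t + 6 - 5*t^-1 + 3*t^-2 - 2*t^-3 + t^-4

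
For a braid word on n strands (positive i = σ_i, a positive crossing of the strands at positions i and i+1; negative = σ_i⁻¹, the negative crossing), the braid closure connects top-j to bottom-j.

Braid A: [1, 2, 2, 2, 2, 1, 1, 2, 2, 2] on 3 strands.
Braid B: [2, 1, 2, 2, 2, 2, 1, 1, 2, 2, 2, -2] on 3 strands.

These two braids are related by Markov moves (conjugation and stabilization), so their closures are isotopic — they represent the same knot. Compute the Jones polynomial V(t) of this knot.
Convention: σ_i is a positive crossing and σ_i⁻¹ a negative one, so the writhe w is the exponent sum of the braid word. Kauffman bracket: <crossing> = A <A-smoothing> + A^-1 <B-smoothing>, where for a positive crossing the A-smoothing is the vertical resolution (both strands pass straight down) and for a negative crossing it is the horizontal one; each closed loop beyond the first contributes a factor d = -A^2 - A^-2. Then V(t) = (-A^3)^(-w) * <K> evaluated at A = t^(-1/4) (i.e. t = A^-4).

Markov-equivalent braids have isotopic closures, hence identical knot invariants. Strip the Markov moves from each word to reach a common short braid β, then compute V(t) once on β.
Braid A: s1 s2 s2 s2 s2 s1 s1 s2 s2 s2 on 3 strands has no conjugating prefix/suffix or stabilization to strip; take β = s1 s2 s2 s2 s2 s1 s1 s2 s2 s2.
Braid B: s2 s1 s2 s2 s2 s2 s1 s1 s2 s2 s2 s2^-1 on 3 strands reduces by inverse Markov moves (closure unchanged at each step):
  Deconjugate: the word is γ·β·γ⁻¹ with γ = s2 (prefix) and γ⁻¹ = s2^-1 (suffix); strip both.
Reduced to β = s1 s2 s2 s2 s2 s1 s1 s2 s2 s2 on 3 strands, 10 crossings.
Both give the same β = s1 s2 s2 s2 s2 s1 s1 s2 s2 s2 on 3 strands, so one state sum suffices:
Braid: s1 s2 s2 s2 s2 s1 s1 s2 s2 s2 on 3 strands, 10 crossings.
Writhe w = (#positive) - (#negative) = 10 - 0 = 10.
Enumerate smoothing states for the bracket polynomial. There are 2^10 = 1024 states.
Smooth each crossing (0=||, 1=⌣⌢); contribution A^(Σ sign_k(1-2s_k)) * d^(L-1).
Tabulate the states by total A-exponent and number of loops L (A-exp: L × count):
  A^10: L=3 ×1
  A^8: L=2 ×10
  A^6: L=1 ×21, L=3 ×24
  A^4: L=2 ×84, L=4 ×36
  A^2: L=1 ×24, L=3 ×151, L=5 ×35
  A^0: L=2 ×72, L=4 ×159, L=6 ×21
  A^-2: L=3 ×98, L=5 ×105, L=7 ×7
  A^-4: L=4 ×76, L=6 ×43, L=8 ×1
  A^-6: L=5 ×35, L=7 ×10
  A^-8: L=6 ×9, L=8 ×1
  A^-10: L=7 ×1
Each group contributes A^e * Σ count * d^(L-1):
Powers of d = -A^2 - A^-2: d^2 = A^4 + 2 + A^-4; d^3 = -A^6 - 3*A^2 - 3*A^-2 - A^-6; d^4 = A^8 + 4*A^4 + 6 + 4*A^-4 + A^-8; d^5 = -A^10 - 5*A^6 - 10*A^2 - 10*A^-2 - 5*A^-6 - A^-10; d^6 = A^12 + 6*A^8 + 15*A^4 + 20 + 15*A^-4 + 6*A^-8 + A^-12; d^7 = -A^14 - 7*A^10 - 21*A^6 - 35*A^2 - 35*A^-2 - 21*A^-6 - 7*A^-10 - A^-14.
  A^10 * (d^2) = A^14 + 2*A^10 + A^6
  A^8 * (10*d) = -10*A^10 - 10*A^6
  A^6 * (21 + 24*d^2) = 24*A^10 + 69*A^6 + 24*A^2
  A^4 * (84*d + 36*d^3) = -36*A^10 - 192*A^6 - 192*A^2 - 36*A^-2
  A^2 * (24 + 151*d^2 + 35*d^4) = 35*A^10 + 291*A^6 + 536*A^2 + 291*A^-2 + 35*A^-6
  A^0 * (72*d + 159*d^3 + 21*d^5) = -21*A^10 - 264*A^6 - 759*A^2 - 759*A^-2 - 264*A^-6 - 21*A^-10
  A^-2 * (98*d^2 + 105*d^4 + 7*d^6) = 7*A^10 + 147*A^6 + 623*A^2 + 966*A^-2 + 623*A^-6 + 147*A^-10 + 7*A^-14
  A^-4 * (76*d^3 + 43*d^5 + d^7) = -A^10 - 50*A^6 - 312*A^2 - 693*A^-2 - 693*A^-6 - 312*A^-10 - 50*A^-14 - A^-18
  A^-6 * (35*d^4 + 10*d^6) = 10*A^6 + 95*A^2 + 290*A^-2 + 410*A^-6 + 290*A^-10 + 95*A^-14 + 10*A^-18
  A^-8 * (9*d^5 + d^7) = -A^6 - 16*A^2 - 66*A^-2 - 125*A^-6 - 125*A^-10 - 66*A^-14 - 16*A^-18 - A^-22
  A^-10 * (d^6) = A^2 + 6*A^-2 + 15*A^-6 + 20*A^-10 + 15*A^-14 + 6*A^-18 + A^-22
Summing the groups: <K> = A^14 + A^6 - A^-2 + A^-6 - A^-10 + A^-14 - A^-18
Normalise by the writhe: (-A^3)^(-w) = (-A^3)^(-10) = A^-30, so f(A) = A^-30 * <K> = A^-16 + A^-24 - A^-32 + A^-36 - A^-40 + A^-44 - A^-48.
Substitute A = t^(-1/4), i.e. A^e → t^(-e/4): V(t) = -t^12 + t^11 - t^10 + t^9 - t^8 + t^6 + t^4

Answer: -t^12 + t^11 - t^10 + t^9 - t^8 + t^6 + t^4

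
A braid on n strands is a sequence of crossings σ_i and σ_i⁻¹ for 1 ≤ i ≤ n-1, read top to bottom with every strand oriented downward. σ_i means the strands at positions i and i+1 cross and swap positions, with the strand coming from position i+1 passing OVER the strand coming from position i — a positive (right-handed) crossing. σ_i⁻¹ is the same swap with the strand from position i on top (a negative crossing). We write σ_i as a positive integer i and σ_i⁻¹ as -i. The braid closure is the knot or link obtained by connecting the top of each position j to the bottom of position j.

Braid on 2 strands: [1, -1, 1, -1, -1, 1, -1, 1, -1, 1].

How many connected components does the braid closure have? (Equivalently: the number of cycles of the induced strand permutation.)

Track the strand permutation on 2 strands, starting from identity.
  step 1: s1 swaps positions 1,2 -> [2 1]
  step 2: s1^-1 swaps positions 1,2 -> [1 2]
  step 3: s1 swaps positions 1,2 -> [2 1]
  step 4: s1^-1 swaps positions 1,2 -> [1 2]
  step 5: s1^-1 swaps positions 1,2 -> [2 1]
  step 6: s1 swaps positions 1,2 -> [1 2]
  step 7: s1^-1 swaps positions 1,2 -> [2 1]
  step 8: s1 swaps positions 1,2 -> [1 2]
  step 9: s1^-1 swaps positions 1,2 -> [2 1]
  step 10: s1 swaps positions 1,2 -> [1 2]
Final permutation (position -> original strand): [1 2]
Closure components = cycle count of this permutation = 2.

Answer: 2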